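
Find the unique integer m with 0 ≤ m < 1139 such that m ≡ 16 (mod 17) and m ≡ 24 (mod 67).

560

17⁻¹ mod 67: 17*4 ≡ 1 (mod 67), so 17⁻¹ ≡ 4.
m = 16 + 17*((24 − 16)*4 mod 67) = 16 + 17*32 = 560.
Check: 560 mod 17 = 16, 560 mod 67 = 24. ✓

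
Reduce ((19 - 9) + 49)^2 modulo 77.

16

19 - 9 = 10
10 + 49 = 59
(59)^2 ≡ 16 (mod 77)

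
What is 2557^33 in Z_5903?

1943

By square-and-multiply:
33 in binary is 100001, i.e. 33 = 32 + 1.
2557^1 ≡ 2557 (mod 5903)
2557^2 ≡ 2557^2 = 6538249 ≡ 3628 (mod 5903)
2557^4 ≡ 3628^2 = 13162384 ≡ 4597 (mod 5903)
2557^8 ≡ 4597^2 = 21132409 ≡ 5572 (mod 5903)
2557^16 ≡ 5572^2 = 31047184 ≡ 3307 (mod 5903)
2557^32 ≡ 3307^2 = 10936249 ≡ 3893 (mod 5903)
2557^33 = 2557^32 * 2557^1 ≡ 3893 * 2557 (mod 5903).
3893 * 2557 = 9954401 ≡ 1943 (mod 5903).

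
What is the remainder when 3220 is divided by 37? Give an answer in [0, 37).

1

3220 = 87×37 + 1, so 3220 ≡ 1 (mod 37).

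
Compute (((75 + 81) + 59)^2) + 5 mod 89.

75 + 81 = 156 ≡ 67 (mod 89)
67 + 59 = 126 ≡ 37 (mod 89)
(37)^2 ≡ 34 (mod 89)
34 + 5 = 39

39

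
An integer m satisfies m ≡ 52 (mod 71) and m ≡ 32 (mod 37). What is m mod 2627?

71⁻¹ mod 37: 71*12 ≡ 1 (mod 37), so 71⁻¹ ≡ 12.
m = 52 + 71*((32 − 52)*12 mod 37) = 52 + 71*19 = 1401.
Check: 1401 mod 71 = 52, 1401 mod 37 = 32. ✓

1401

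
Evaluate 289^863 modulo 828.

73

Compute successive squares:
289^1 ≡ 289 (mod 828)
289^2 ≡ 289^2 = 83521 ≡ 721 (mod 828)
289^4 ≡ 721^2 = 519841 ≡ 685 (mod 828)
289^8 ≡ 685^2 = 469225 ≡ 577 (mod 828)
289^16 ≡ 577^2 = 332929 ≡ 73 (mod 828)
289^32 ≡ 73^2 = 5329 ≡ 361 (mod 828)
289^64 ≡ 361^2 = 130321 ≡ 325 (mod 828)
289^128 ≡ 325^2 = 105625 ≡ 469 (mod 828)
289^256 ≡ 469^2 = 219961 ≡ 541 (mod 828)
289^512 ≡ 541^2 = 292681 ≡ 397 (mod 828)
289^863 = 289^512 × 289^256 × 289^64 × 289^16 × 289^8 × 289^4 × 289^2 × 289^1 ≡ 397 × 541 × 325 × 73 × 577 × 685 × 721 × 289 (mod 828).
Accumulate the product:
397 × 541 = 214777 ≡ 325
325 × 325 = 105625 ≡ 469
469 × 73 = 34237 ≡ 289
289 × 577 = 166753 ≡ 325
325 × 685 = 222625 ≡ 721
721 × 721 = 519841 ≡ 685
685 × 289 = 197965 ≡ 73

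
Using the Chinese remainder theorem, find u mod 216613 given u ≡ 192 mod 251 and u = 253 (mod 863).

80512

251⁻¹ mod 863: 251×557 ≡ 1 (mod 863), so 251⁻¹ ≡ 557.
u = 192 + 251×((253 − 192)×557 mod 863) = 192 + 251×320 = 80512.
Check: 80512 mod 251 = 192, 80512 mod 863 = 253. ✓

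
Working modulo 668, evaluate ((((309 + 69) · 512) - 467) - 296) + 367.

88

309 + 69 = 378
378 · 512 = 193536 ≡ 484 (mod 668)
484 - 467 = 17
17 - 296 = -279 ≡ 389 (mod 668)
389 + 367 = 756 ≡ 88 (mod 668)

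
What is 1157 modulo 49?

1157 = 23*49 + 30, so 1157 ≡ 30 (mod 49).

30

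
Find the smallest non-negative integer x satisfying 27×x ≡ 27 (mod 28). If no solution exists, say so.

gcd(27, 28) = 1, so a unique solution mod 28 exists.
27⁻¹ ≡ 27 (mod 28).
x ≡ 27×27 ≡ 1 (mod 28).

1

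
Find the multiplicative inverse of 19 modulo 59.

28

By the extended Euclidean algorithm:
59 = 3·19 + 2
19 = 9·2 + 1
2 = 2·1 + 0
gcd(19, 59) = 1, so the inverse exists.
Back-substitute for 1:
1 = 1·19 − 9·2
  = −9·59 + 28·19
So 19⁻¹ ≡ 28 (mod 59).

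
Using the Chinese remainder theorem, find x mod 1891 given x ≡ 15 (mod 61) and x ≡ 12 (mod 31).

61⁻¹ mod 31: 61·30 ≡ 1 (mod 31), so 61⁻¹ ≡ 30.
x = 15 + 61·((12 − 15)·30 mod 31) = 15 + 61·3 = 198.

198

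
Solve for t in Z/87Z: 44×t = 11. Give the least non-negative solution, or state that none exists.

gcd(44, 87) = 1, so a unique solution mod 87 exists.
44⁻¹ ≡ 2 (mod 87).
t ≡ 2×11 ≡ 22 (mod 87).

22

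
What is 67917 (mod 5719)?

67917 = 11·5719 + 5008, so 67917 ≡ 5008 (mod 5719).

5008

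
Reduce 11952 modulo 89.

11952 = 134×89 + 26, so 11952 ≡ 26 (mod 89).

26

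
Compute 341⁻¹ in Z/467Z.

63

467 = 1*341 + 126
341 = 2*126 + 89
126 = 1*89 + 37
89 = 2*37 + 15
37 = 2*15 + 7
15 = 2*7 + 1
7 = 7*1 + 0
gcd(341, 467) = 1, so the inverse exists.
Back-substitute for 1:
1 = 1*15 − 2*7
  = −2*37 + 5*15
  = 5*89 − 12*37
  = −12*126 + 17*89
  = 17*341 − 46*126
  = −46*467 + 63*341
So 341⁻¹ ≡ 63 (mod 467).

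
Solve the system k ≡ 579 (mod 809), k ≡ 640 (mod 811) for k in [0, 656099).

809⁻¹ mod 811: 809·405 ≡ 1 (mod 811), so 809⁻¹ ≡ 405.
k = 579 + 809·((640 − 579)·405 mod 811) = 579 + 809·375 = 303954.

303954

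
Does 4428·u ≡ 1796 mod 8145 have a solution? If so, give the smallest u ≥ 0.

gcd(4428, 8145) = 9, and 9 does not divide 1796.
So the congruence has no solution.

no solution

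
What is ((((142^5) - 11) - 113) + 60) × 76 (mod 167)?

(142)^5 ≡ 34 (mod 167)
34 - 11 = 23
23 - 113 = -90 ≡ 77 (mod 167)
77 + 60 = 137
137 × 76 = 10412 ≡ 58 (mod 167)

58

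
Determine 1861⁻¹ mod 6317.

By the extended Euclidean algorithm:
6317 = 3×1861 + 734
1861 = 2×734 + 393
734 = 1×393 + 341
393 = 1×341 + 52
341 = 6×52 + 29
52 = 1×29 + 23
29 = 1×23 + 6
23 = 3×6 + 5
6 = 1×5 + 1
5 = 5×1 + 0
gcd(1861, 6317) = 1, so the inverse exists.
Back-substitute for 1:
1 = 1×6 − 1×5
  = −1×23 + 4×6
  = 4×29 − 5×23
  = −5×52 + 9×29
  = 9×341 − 59×52
  = −59×393 + 68×341
  = 68×734 − 127×393
  = −127×1861 + 322×734
  = 322×6317 − 1093×1861
So 1861⁻¹ ≡ −1093 ≡ 5224 (mod 6317).

5224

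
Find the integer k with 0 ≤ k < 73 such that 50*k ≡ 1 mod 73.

19

By the extended Euclidean algorithm:
73 = 1·50 + 23
50 = 2·23 + 4
23 = 5·4 + 3
4 = 1·3 + 1
3 = 3·1 + 0
gcd(50, 73) = 1, so the inverse exists.
Back-substitute for 1:
1 = 1·4 − 1·3
  = −1·23 + 6·4
  = 6·50 − 13·23
  = −13·73 + 19·50
So 50⁻¹ ≡ 19 (mod 73).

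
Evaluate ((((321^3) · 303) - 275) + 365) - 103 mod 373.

(321)^3 ≡ 13 (mod 373)
13 · 303 = 3939 ≡ 209 (mod 373)
209 - 275 = -66 ≡ 307 (mod 373)
307 + 365 = 672 ≡ 299 (mod 373)
299 - 103 = 196

196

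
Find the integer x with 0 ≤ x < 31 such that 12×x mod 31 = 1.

31 = 2·12 + 7
12 = 1·7 + 5
7 = 1·5 + 2
5 = 2·2 + 1
2 = 2·1 + 0
gcd(12, 31) = 1, so the inverse exists.
Bézout: 1 = −5·31 + 13·12.
So 12⁻¹ ≡ 13 (mod 31).

13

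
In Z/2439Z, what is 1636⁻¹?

By the extended Euclidean algorithm:
2439 = 1·1636 + 803
1636 = 2·803 + 30
803 = 26·30 + 23
30 = 1·23 + 7
23 = 3·7 + 2
7 = 3·2 + 1
2 = 2·1 + 0
gcd(1636, 2439) = 1, so the inverse exists.
Back-substitute for 1:
1 = 1·7 − 3·2
  = −3·23 + 10·7
  = 10·30 − 13·23
  = −13·803 + 348·30
  = 348·1636 − 709·803
  = −709·2439 + 1057·1636
So 1636⁻¹ ≡ 1057 (mod 2439).

1057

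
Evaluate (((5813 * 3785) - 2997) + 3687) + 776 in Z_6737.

5813 * 3785 = 22002205 ≡ 5900 (mod 6737)
5900 - 2997 = 2903
2903 + 3687 = 6590
6590 + 776 = 7366 ≡ 629 (mod 6737)

629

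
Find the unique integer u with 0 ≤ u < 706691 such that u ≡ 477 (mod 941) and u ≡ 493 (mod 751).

164211

941⁻¹ mod 751: 941·668 ≡ 1 (mod 751), so 941⁻¹ ≡ 668.
u = 477 + 941·((493 − 477)·668 mod 751) = 477 + 941·174 = 164211.
Check: 164211 mod 941 = 477, 164211 mod 751 = 493. ✓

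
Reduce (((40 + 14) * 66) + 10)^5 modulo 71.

45

40 + 14 = 54
54 * 66 = 3564 ≡ 14 (mod 71)
14 + 10 = 24
(24)^5 ≡ 45 (mod 71)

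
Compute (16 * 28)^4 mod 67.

16 * 28 = 448 ≡ 46 (mod 67)
(46)^4 ≡ 47 (mod 67)

47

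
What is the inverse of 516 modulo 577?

227

577 = 1*516 + 61
516 = 8*61 + 28
61 = 2*28 + 5
28 = 5*5 + 3
5 = 1*3 + 2
3 = 1*2 + 1
2 = 2*1 + 0
gcd(516, 577) = 1, so the inverse exists.
Bézout: 1 = −203*577 + 227*516.
So 516⁻¹ ≡ 227 (mod 577).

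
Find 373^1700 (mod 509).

391

1700 in binary is 11010100100, i.e. 1700 = 1024 + 512 + 128 + 32 + 4.
373^1 ≡ 373 (mod 509)
373^2 ≡ 373^2 = 139129 ≡ 172 (mod 509)
373^4 ≡ 172^2 = 29584 ≡ 62 (mod 509)
373^8 ≡ 62^2 = 3844 ≡ 281 (mod 509)
373^16 ≡ 281^2 = 78961 ≡ 66 (mod 509)
373^32 ≡ 66^2 = 4356 ≡ 284 (mod 509)
373^64 ≡ 284^2 = 80656 ≡ 234 (mod 509)
373^128 ≡ 234^2 = 54756 ≡ 293 (mod 509)
373^256 ≡ 293^2 = 85849 ≡ 337 (mod 509)
373^512 ≡ 337^2 = 113569 ≡ 62 (mod 509)
373^1024 ≡ 62^2 = 3844 ≡ 281 (mod 509)
373^1700 = 373^1024 × 373^512 × 373^128 × 373^32 × 373^4 ≡ 281 × 62 × 293 × 284 × 62 (mod 509).
Accumulate the product:
281 × 62 = 17422 ≡ 116
116 × 293 = 33988 ≡ 394
394 × 284 = 111896 ≡ 425
425 × 62 = 26350 ≡ 391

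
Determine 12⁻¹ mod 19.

8

19 = 1*12 + 7
12 = 1*7 + 5
7 = 1*5 + 2
5 = 2*2 + 1
2 = 2*1 + 0
gcd(12, 19) = 1, so the inverse exists.
Back-substitute for 1:
1 = 1*5 − 2*2
  = −2*7 + 3*5
  = 3*12 − 5*7
  = −5*19 + 8*12
So 12⁻¹ ≡ 8 (mod 19).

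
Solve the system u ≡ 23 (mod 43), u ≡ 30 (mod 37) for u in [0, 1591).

1399

43⁻¹ mod 37: 43×31 ≡ 1 (mod 37), so 43⁻¹ ≡ 31.
u = 23 + 43×((30 − 23)×31 mod 37) = 23 + 43×32 = 1399.
Check: 1399 mod 43 = 23, 1399 mod 37 = 30. ✓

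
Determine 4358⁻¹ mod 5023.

By the extended Euclidean algorithm:
5023 = 1*4358 + 665
4358 = 6*665 + 368
665 = 1*368 + 297
368 = 1*297 + 71
297 = 4*71 + 13
71 = 5*13 + 6
13 = 2*6 + 1
6 = 6*1 + 0
gcd(4358, 5023) = 1, so the inverse exists.
Bézout: 1 = 675*5023 − 778*4358.
So 4358⁻¹ ≡ −778 ≡ 4245 (mod 5023).

4245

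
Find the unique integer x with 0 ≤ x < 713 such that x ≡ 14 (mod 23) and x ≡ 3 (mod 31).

23⁻¹ mod 31: 23*27 ≡ 1 (mod 31), so 23⁻¹ ≡ 27.
x = 14 + 23*((3 − 14)*27 mod 31) = 14 + 23*13 = 313.

313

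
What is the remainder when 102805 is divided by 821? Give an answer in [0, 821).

180

102805 = 125*821 + 180, so 102805 ≡ 180 (mod 821).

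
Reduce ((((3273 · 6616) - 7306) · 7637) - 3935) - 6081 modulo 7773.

1637

3273 · 6616 = 21654168 ≡ 6363 (mod 7773)
6363 - 7306 = -943 ≡ 6830 (mod 7773)
6830 · 7637 = 52160710 ≡ 3880 (mod 7773)
3880 - 3935 = -55 ≡ 7718 (mod 7773)
7718 - 6081 = 1637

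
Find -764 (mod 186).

-764 = -5×186 + 166, so -764 ≡ 166 (mod 186).

166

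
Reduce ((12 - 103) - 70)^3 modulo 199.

12 - 103 = -91 ≡ 108 (mod 199)
108 - 70 = 38
(38)^3 ≡ 147 (mod 199)

147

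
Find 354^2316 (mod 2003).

759

Using repeated squaring:
354^1 ≡ 354 (mod 2003)
354^2 ≡ 354^2 = 125316 ≡ 1130 (mod 2003)
354^4 ≡ 1130^2 = 1276900 ≡ 989 (mod 2003)
354^8 ≡ 989^2 = 978121 ≡ 657 (mod 2003)
354^16 ≡ 657^2 = 431649 ≡ 1004 (mod 2003)
354^32 ≡ 1004^2 = 1008016 ≡ 507 (mod 2003)
354^64 ≡ 507^2 = 257049 ≡ 665 (mod 2003)
354^128 ≡ 665^2 = 442225 ≡ 1565 (mod 2003)
354^256 ≡ 1565^2 = 2449225 ≡ 1559 (mod 2003)
354^512 ≡ 1559^2 = 2430481 ≡ 842 (mod 2003)
354^1024 ≡ 842^2 = 708964 ≡ 1905 (mod 2003)
354^2048 ≡ 1905^2 = 3629025 ≡ 1592 (mod 2003)
354^2316 = 354^2048 × 354^256 × 354^8 × 354^4 ≡ 1592 × 1559 × 657 × 989 (mod 2003).
Accumulate the product:
1592 × 1559 = 2481928 ≡ 211
211 × 657 = 138627 ≡ 420
420 × 989 = 415380 ≡ 759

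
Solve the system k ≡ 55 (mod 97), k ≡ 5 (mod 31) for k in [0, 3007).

346

97⁻¹ mod 31: 97*8 ≡ 1 (mod 31), so 97⁻¹ ≡ 8.
k = 55 + 97*((5 − 55)*8 mod 31) = 55 + 97*3 = 346.
Check: 346 mod 97 = 55, 346 mod 31 = 5. ✓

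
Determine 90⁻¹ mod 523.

308

By the extended Euclidean algorithm:
523 = 5*90 + 73
90 = 1*73 + 17
73 = 4*17 + 5
17 = 3*5 + 2
5 = 2*2 + 1
2 = 2*1 + 0
gcd(90, 523) = 1, so the inverse exists.
Back-substitute for 1:
1 = 1*5 − 2*2
  = −2*17 + 7*5
  = 7*73 − 30*17
  = −30*90 + 37*73
  = 37*523 − 215*90
So 90⁻¹ ≡ −215 ≡ 308 (mod 523).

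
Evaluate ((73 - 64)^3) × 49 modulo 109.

78

73 - 64 = 9
(9)^3 ≡ 75 (mod 109)
75 × 49 = 3675 ≡ 78 (mod 109)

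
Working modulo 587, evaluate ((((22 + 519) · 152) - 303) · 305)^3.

22 + 519 = 541
541 · 152 = 82232 ≡ 52 (mod 587)
52 - 303 = -251 ≡ 336 (mod 587)
336 · 305 = 102480 ≡ 342 (mod 587)
(342)^3 ≡ 573 (mod 587)

573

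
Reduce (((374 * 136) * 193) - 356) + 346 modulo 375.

367

374 * 136 = 50864 ≡ 239 (mod 375)
239 * 193 = 46127 ≡ 2 (mod 375)
2 - 356 = -354 ≡ 21 (mod 375)
21 + 346 = 367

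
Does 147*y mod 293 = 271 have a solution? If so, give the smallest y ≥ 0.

249

gcd(147, 293) = 1, so a unique solution mod 293 exists.
147⁻¹ ≡ 2 (mod 293).
y ≡ 2*271 ≡ 249 (mod 293).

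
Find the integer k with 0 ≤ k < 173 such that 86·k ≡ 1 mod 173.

173 = 2×86 + 1
86 = 86×1 + 0
gcd(86, 173) = 1, so the inverse exists.
Bézout: 1 = 1×173 − 2×86.
So 86⁻¹ ≡ −2 ≡ 171 (mod 173).

171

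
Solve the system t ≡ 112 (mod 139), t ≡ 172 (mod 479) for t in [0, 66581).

4004

139⁻¹ mod 479: 139·224 ≡ 1 (mod 479), so 139⁻¹ ≡ 224.
t = 112 + 139·((172 − 112)·224 mod 479) = 112 + 139·28 = 4004.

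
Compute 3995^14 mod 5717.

Using repeated squaring:
3995^1 ≡ 3995 (mod 5717)
3995^2 ≡ 3995^2 = 15960025 ≡ 3878 (mod 5717)
3995^4 ≡ 3878^2 = 15038884 ≡ 3174 (mod 5717)
3995^8 ≡ 3174^2 = 10074276 ≡ 922 (mod 5717)
3995^14 = 3995^8 * 3995^4 * 3995^2 ≡ 922 * 3174 * 3878 (mod 5717).
Accumulate the product:
922 * 3174 = 2926428 ≡ 5041
5041 * 3878 = 19548998 ≡ 2575

2575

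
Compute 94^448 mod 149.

88

By square-and-multiply:
448 in binary is 111000000, i.e. 448 = 256 + 128 + 64.
94^1 ≡ 94 (mod 149)
94^2 ≡ 94^2 = 8836 ≡ 45 (mod 149)
94^4 ≡ 45^2 = 2025 ≡ 88 (mod 149)
94^8 ≡ 88^2 = 7744 ≡ 145 (mod 149)
94^16 ≡ 145^2 = 21025 ≡ 16 (mod 149)
94^32 ≡ 16^2 = 256 ≡ 107 (mod 149)
94^64 ≡ 107^2 = 11449 ≡ 125 (mod 149)
94^128 ≡ 125^2 = 15625 ≡ 129 (mod 149)
94^256 ≡ 129^2 = 16641 ≡ 102 (mod 149)
94^448 = 94^256 * 94^128 * 94^64 ≡ 102 * 129 * 125 (mod 149).
Accumulate the product:
102 * 129 = 13158 ≡ 46
46 * 125 = 5750 ≡ 88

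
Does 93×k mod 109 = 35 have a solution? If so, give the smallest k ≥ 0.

gcd(93, 109) = 1, so a unique solution mod 109 exists.
93⁻¹ ≡ 34 (mod 109).
k ≡ 34×35 ≡ 100 (mod 109).

100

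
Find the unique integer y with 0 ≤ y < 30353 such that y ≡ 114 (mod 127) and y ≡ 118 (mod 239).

127⁻¹ mod 239: 127·32 ≡ 1 (mod 239), so 127⁻¹ ≡ 32.
y = 114 + 127·((118 − 114)·32 mod 239) = 114 + 127·128 = 16370.

16370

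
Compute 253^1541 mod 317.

278

Compute successive squares:
1541 in binary is 11000000101, i.e. 1541 = 1024 + 512 + 4 + 1.
253^1 ≡ 253 (mod 317)
253^2 ≡ 253^2 = 64009 ≡ 292 (mod 317)
253^4 ≡ 292^2 = 85264 ≡ 308 (mod 317)
253^8 ≡ 308^2 = 94864 ≡ 81 (mod 317)
253^16 ≡ 81^2 = 6561 ≡ 221 (mod 317)
253^32 ≡ 221^2 = 48841 ≡ 23 (mod 317)
253^64 ≡ 23^2 = 529 ≡ 212 (mod 317)
253^128 ≡ 212^2 = 44944 ≡ 247 (mod 317)
253^256 ≡ 247^2 = 61009 ≡ 145 (mod 317)
253^512 ≡ 145^2 = 21025 ≡ 103 (mod 317)
253^1024 ≡ 103^2 = 10609 ≡ 148 (mod 317)
253^1541 = 253^1024 * 253^512 * 253^4 * 253^1 ≡ 148 * 103 * 308 * 253 (mod 317).
Accumulate the product:
148 * 103 = 15244 ≡ 28
28 * 308 = 8624 ≡ 65
65 * 253 = 16445 ≡ 278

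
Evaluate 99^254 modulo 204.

Using repeated squaring:
254 in binary is 11111110, i.e. 254 = 128 + 64 + 32 + 16 + 8 + 4 + 2.
99^1 ≡ 99 (mod 204)
99^2 ≡ 99^2 = 9801 ≡ 9 (mod 204)
99^4 ≡ 9^2 = 81 (mod 204)
99^8 ≡ 81^2 = 6561 ≡ 33 (mod 204)
99^16 ≡ 33^2 = 1089 ≡ 69 (mod 204)
99^32 ≡ 69^2 = 4761 ≡ 69 (mod 204)
99^64 ≡ 69^2 = 4761 ≡ 69 (mod 204)
99^128 ≡ 69^2 = 4761 ≡ 69 (mod 204)
99^254 = 99^128 × 99^64 × 99^32 × 99^16 × 99^8 × 99^4 × 99^2 ≡ 69 × 69 × 69 × 69 × 33 × 81 × 9 (mod 204).
Accumulate the product:
69 × 69 = 4761 ≡ 69
69 × 69 = 4761 ≡ 69
69 × 69 = 4761 ≡ 69
69 × 33 = 2277 ≡ 33
33 × 81 = 2673 ≡ 21
21 × 9 = 189

189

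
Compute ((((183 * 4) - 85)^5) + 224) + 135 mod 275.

41

183 * 4 = 732 ≡ 182 (mod 275)
182 - 85 = 97
(97)^5 ≡ 232 (mod 275)
232 + 224 = 456 ≡ 181 (mod 275)
181 + 135 = 316 ≡ 41 (mod 275)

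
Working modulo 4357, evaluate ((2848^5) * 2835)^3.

(2848)^5 ≡ 1373 (mod 4357)
1373 * 2835 = 3892455 ≡ 1654 (mod 4357)
(1654)^3 ≡ 3411 (mod 4357)

3411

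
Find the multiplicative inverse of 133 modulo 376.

229

Apply the Euclidean algorithm and back-substitute:
376 = 2*133 + 110
133 = 1*110 + 23
110 = 4*23 + 18
23 = 1*18 + 5
18 = 3*5 + 3
5 = 1*3 + 2
3 = 1*2 + 1
2 = 2*1 + 0
gcd(133, 376) = 1, so the inverse exists.
Back-substitute for 1:
1 = 1*3 − 1*2
  = −1*5 + 2*3
  = 2*18 − 7*5
  = −7*23 + 9*18
  = 9*110 − 43*23
  = −43*133 + 52*110
  = 52*376 − 147*133
So 133⁻¹ ≡ −147 ≡ 229 (mod 376).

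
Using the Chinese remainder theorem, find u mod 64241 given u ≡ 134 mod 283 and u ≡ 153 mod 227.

35792

283⁻¹ mod 227: 283·150 ≡ 1 (mod 227), so 283⁻¹ ≡ 150.
u = 134 + 283·((153 − 134)·150 mod 227) = 134 + 283·126 = 35792.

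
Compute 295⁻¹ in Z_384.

Run the extended Euclidean algorithm:
384 = 1·295 + 89
295 = 3·89 + 28
89 = 3·28 + 5
28 = 5·5 + 3
5 = 1·3 + 2
3 = 1·2 + 1
2 = 2·1 + 0
gcd(295, 384) = 1, so the inverse exists.
Bézout: 1 = −116·384 + 151·295.
So 295⁻¹ ≡ 151 (mod 384).

151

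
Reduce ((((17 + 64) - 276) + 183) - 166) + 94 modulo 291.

17 + 64 = 81
81 - 276 = -195 ≡ 96 (mod 291)
96 + 183 = 279
279 - 166 = 113
113 + 94 = 207

207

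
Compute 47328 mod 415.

47328 = 114*415 + 18, so 47328 ≡ 18 (mod 415).

18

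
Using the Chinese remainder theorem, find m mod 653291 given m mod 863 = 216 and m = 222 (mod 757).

259116

863⁻¹ mod 757: 863*50 ≡ 1 (mod 757), so 863⁻¹ ≡ 50.
m = 216 + 863*((222 − 216)*50 mod 757) = 216 + 863*300 = 259116.
Check: 259116 mod 863 = 216, 259116 mod 757 = 222. ✓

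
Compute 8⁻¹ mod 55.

Run the extended Euclidean algorithm:
55 = 6*8 + 7
8 = 1*7 + 1
7 = 7*1 + 0
gcd(8, 55) = 1, so the inverse exists.
Back-substitute for 1:
1 = 1*8 − 1*7
  = −1*55 + 7*8
So 8⁻¹ ≡ 7 (mod 55).

7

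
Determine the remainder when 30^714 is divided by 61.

3

By square-and-multiply:
714 in binary is 1011001010, i.e. 714 = 512 + 128 + 64 + 8 + 2.
30^1 ≡ 30 (mod 61)
30^2 ≡ 30^2 = 900 ≡ 46 (mod 61)
30^4 ≡ 46^2 = 2116 ≡ 42 (mod 61)
30^8 ≡ 42^2 = 1764 ≡ 56 (mod 61)
30^16 ≡ 56^2 = 3136 ≡ 25 (mod 61)
30^32 ≡ 25^2 = 625 ≡ 15 (mod 61)
30^64 ≡ 15^2 = 225 ≡ 42 (mod 61)
30^128 ≡ 42^2 = 1764 ≡ 56 (mod 61)
30^256 ≡ 56^2 = 3136 ≡ 25 (mod 61)
30^512 ≡ 25^2 = 625 ≡ 15 (mod 61)
30^714 = 30^512 × 30^128 × 30^64 × 30^8 × 30^2 ≡ 15 × 56 × 42 × 56 × 46 (mod 61).
Accumulate the product:
15 × 56 = 840 ≡ 47
47 × 42 = 1974 ≡ 22
22 × 56 = 1232 ≡ 12
12 × 46 = 552 ≡ 3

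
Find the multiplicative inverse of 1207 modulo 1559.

1559 = 1×1207 + 352
1207 = 3×352 + 151
352 = 2×151 + 50
151 = 3×50 + 1
50 = 50×1 + 0
gcd(1207, 1559) = 1, so the inverse exists.
Bézout: 1 = −24×1559 + 31×1207.
So 1207⁻¹ ≡ 31 (mod 1559).

31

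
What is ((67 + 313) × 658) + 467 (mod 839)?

485

67 + 313 = 380
380 × 658 = 250040 ≡ 18 (mod 839)
18 + 467 = 485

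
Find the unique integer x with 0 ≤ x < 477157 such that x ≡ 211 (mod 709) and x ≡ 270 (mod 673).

709⁻¹ mod 673: 709·430 ≡ 1 (mod 673), so 709⁻¹ ≡ 430.
x = 211 + 709·((270 − 211)·430 mod 673) = 211 + 709·469 = 332732.
Check: 332732 mod 709 = 211, 332732 mod 673 = 270. ✓

332732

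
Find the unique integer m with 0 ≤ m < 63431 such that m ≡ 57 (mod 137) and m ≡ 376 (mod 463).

30471

137⁻¹ mod 463: 137×365 ≡ 1 (mod 463), so 137⁻¹ ≡ 365.
m = 57 + 137×((376 − 57)×365 mod 463) = 57 + 137×222 = 30471.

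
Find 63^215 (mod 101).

32

Using repeated squaring:
215 in binary is 11010111, i.e. 215 = 128 + 64 + 16 + 4 + 2 + 1.
63^1 ≡ 63 (mod 101)
63^2 ≡ 63^2 = 3969 ≡ 30 (mod 101)
63^4 ≡ 30^2 = 900 ≡ 92 (mod 101)
63^8 ≡ 92^2 = 8464 ≡ 81 (mod 101)
63^16 ≡ 81^2 = 6561 ≡ 97 (mod 101)
63^32 ≡ 97^2 = 9409 ≡ 16 (mod 101)
63^64 ≡ 16^2 = 256 ≡ 54 (mod 101)
63^128 ≡ 54^2 = 2916 ≡ 88 (mod 101)
63^215 = 63^128 × 63^64 × 63^16 × 63^4 × 63^2 × 63^1 ≡ 88 × 54 × 97 × 92 × 30 × 63 (mod 101).
Accumulate the product:
88 × 54 = 4752 ≡ 5
5 × 97 = 485 ≡ 81
81 × 92 = 7452 ≡ 79
79 × 30 = 2370 ≡ 47
47 × 63 = 2961 ≡ 32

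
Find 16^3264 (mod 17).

1

By square-and-multiply:
3264 in binary is 110011000000, i.e. 3264 = 2048 + 1024 + 128 + 64.
16^1 ≡ 16 (mod 17)
16^2 ≡ 16^2 = 256 ≡ 1 (mod 17)
16^4 ≡ 1^2 = 1 (mod 17)
16^8 ≡ 1^2 = 1 (mod 17)
16^16 ≡ 1^2 = 1 (mod 17)
16^32 ≡ 1^2 = 1 (mod 17)
16^64 ≡ 1^2 = 1 (mod 17)
16^128 ≡ 1^2 = 1 (mod 17)
16^256 ≡ 1^2 = 1 (mod 17)
16^512 ≡ 1^2 = 1 (mod 17)
16^1024 ≡ 1^2 = 1 (mod 17)
16^2048 ≡ 1^2 = 1 (mod 17)
16^3264 = 16^2048 · 16^1024 · 16^128 · 16^64 ≡ 1 · 1 · 1 · 1 (mod 17).
Accumulate the product:
1 · 1 = 1
1 · 1 = 1
1 · 1 = 1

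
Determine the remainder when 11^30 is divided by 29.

5

30 in binary is 11110, i.e. 30 = 16 + 8 + 4 + 2.
11^1 ≡ 11 (mod 29)
11^2 ≡ 11^2 = 121 ≡ 5 (mod 29)
11^4 ≡ 5^2 = 25 (mod 29)
11^8 ≡ 25^2 = 625 ≡ 16 (mod 29)
11^16 ≡ 16^2 = 256 ≡ 24 (mod 29)
11^30 = 11^16 * 11^8 * 11^4 * 11^2 ≡ 24 * 16 * 25 * 5 (mod 29).
Accumulate the product:
24 * 16 = 384 ≡ 7
7 * 25 = 175 ≡ 1
1 * 5 = 5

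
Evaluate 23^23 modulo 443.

19

Using repeated squaring:
23^1 ≡ 23 (mod 443)
23^2 ≡ 23^2 = 529 ≡ 86 (mod 443)
23^4 ≡ 86^2 = 7396 ≡ 308 (mod 443)
23^8 ≡ 308^2 = 94864 ≡ 62 (mod 443)
23^16 ≡ 62^2 = 3844 ≡ 300 (mod 443)
23^23 = 23^16 * 23^4 * 23^2 * 23^1 ≡ 300 * 308 * 86 * 23 (mod 443).
Accumulate the product:
300 * 308 = 92400 ≡ 256
256 * 86 = 22016 ≡ 309
309 * 23 = 7107 ≡ 19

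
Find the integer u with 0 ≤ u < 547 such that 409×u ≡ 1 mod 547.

218

Run the extended Euclidean algorithm:
547 = 1·409 + 138
409 = 2·138 + 133
138 = 1·133 + 5
133 = 26·5 + 3
5 = 1·3 + 2
3 = 1·2 + 1
2 = 2·1 + 0
gcd(409, 547) = 1, so the inverse exists.
Bézout: 1 = −163·547 + 218·409.
So 409⁻¹ ≡ 218 (mod 547).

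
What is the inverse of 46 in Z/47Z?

47 = 1·46 + 1
46 = 46·1 + 0
gcd(46, 47) = 1, so the inverse exists.
Bézout: 1 = 1·47 − 1·46.
So 46⁻¹ ≡ −1 ≡ 46 (mod 47).

46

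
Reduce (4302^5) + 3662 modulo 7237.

(4302)^5 ≡ 6463 (mod 7237)
6463 + 3662 = 10125 ≡ 2888 (mod 7237)

2888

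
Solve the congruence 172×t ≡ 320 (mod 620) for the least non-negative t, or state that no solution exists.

gcd(172, 620) = 4, and 4 | 320, so solutions exist.
Divide through by 4: 43×t ≡ 80 (mod 155).
43⁻¹ ≡ 137 (mod 155).
t ≡ 137×80 ≡ 110 (mod 155).
The smallest non-negative solution is t = 110.

110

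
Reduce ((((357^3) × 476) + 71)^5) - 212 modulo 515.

132

(357)^3 ≡ 73 (mod 515)
73 × 476 = 34748 ≡ 243 (mod 515)
243 + 71 = 314
(314)^5 ≡ 344 (mod 515)
344 - 212 = 132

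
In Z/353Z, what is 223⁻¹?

353 = 1·223 + 130
223 = 1·130 + 93
130 = 1·93 + 37
93 = 2·37 + 19
37 = 1·19 + 18
19 = 1·18 + 1
18 = 18·1 + 0
gcd(223, 353) = 1, so the inverse exists.
Back-substitute for 1:
1 = 1·19 − 1·18
  = −1·37 + 2·19
  = 2·93 − 5·37
  = −5·130 + 7·93
  = 7·223 − 12·130
  = −12·353 + 19·223
So 223⁻¹ ≡ 19 (mod 353).

19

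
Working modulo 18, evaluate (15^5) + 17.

8

(15)^5 ≡ 9 (mod 18)
9 + 17 = 26 ≡ 8 (mod 18)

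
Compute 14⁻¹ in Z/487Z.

174

Run the extended Euclidean algorithm:
487 = 34×14 + 11
14 = 1×11 + 3
11 = 3×3 + 2
3 = 1×2 + 1
2 = 2×1 + 0
gcd(14, 487) = 1, so the inverse exists.
Back-substitute for 1:
1 = 1×3 − 1×2
  = −1×11 + 4×3
  = 4×14 − 5×11
  = −5×487 + 174×14
So 14⁻¹ ≡ 174 (mod 487).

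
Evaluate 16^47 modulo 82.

47 in binary is 101111, i.e. 47 = 32 + 8 + 4 + 2 + 1.
16^1 ≡ 16 (mod 82)
16^2 ≡ 16^2 = 256 ≡ 10 (mod 82)
16^4 ≡ 10^2 = 100 ≡ 18 (mod 82)
16^8 ≡ 18^2 = 324 ≡ 78 (mod 82)
16^16 ≡ 78^2 = 6084 ≡ 16 (mod 82)
16^32 ≡ 16^2 = 256 ≡ 10 (mod 82)
16^47 = 16^32 * 16^8 * 16^4 * 16^2 * 16^1 ≡ 10 * 78 * 18 * 10 * 16 (mod 82).
Accumulate the product:
10 * 78 = 780 ≡ 42
42 * 18 = 756 ≡ 18
18 * 10 = 180 ≡ 16
16 * 16 = 256 ≡ 10

10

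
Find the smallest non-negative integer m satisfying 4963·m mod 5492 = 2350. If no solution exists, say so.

1802

gcd(4963, 5492) = 1, so a unique solution mod 5492 exists.
4963⁻¹ ≡ 571 (mod 5492).
m ≡ 571·2350 ≡ 1802 (mod 5492).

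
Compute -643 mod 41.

13

-643 = -16×41 + 13, so -643 ≡ 13 (mod 41).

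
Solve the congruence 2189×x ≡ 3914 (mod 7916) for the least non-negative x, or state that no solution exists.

gcd(2189, 7916) = 1, so a unique solution mod 7916 exists.
2189⁻¹ ≡ 5381 (mod 7916).
x ≡ 5381×3914 ≡ 4674 (mod 7916).

4674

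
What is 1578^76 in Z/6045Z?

2601

By square-and-multiply:
1578^1 ≡ 1578 (mod 6045)
1578^2 ≡ 1578^2 = 2490084 ≡ 5589 (mod 6045)
1578^4 ≡ 5589^2 = 31236921 ≡ 2406 (mod 6045)
1578^8 ≡ 2406^2 = 5788836 ≡ 3771 (mod 6045)
1578^16 ≡ 3771^2 = 14220441 ≡ 2601 (mod 6045)
1578^32 ≡ 2601^2 = 6765201 ≡ 846 (mod 6045)
1578^64 ≡ 846^2 = 715716 ≡ 2406 (mod 6045)
1578^76 = 1578^64 · 1578^8 · 1578^4 ≡ 2406 · 3771 · 2406 (mod 6045).
Accumulate the product:
2406 · 3771 = 9073026 ≡ 5526
5526 · 2406 = 13295556 ≡ 2601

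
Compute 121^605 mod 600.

605 in binary is 1001011101, i.e. 605 = 512 + 64 + 16 + 8 + 4 + 1.
121^1 ≡ 121 (mod 600)
121^2 ≡ 121^2 = 14641 ≡ 241 (mod 600)
121^4 ≡ 241^2 = 58081 ≡ 481 (mod 600)
121^8 ≡ 481^2 = 231361 ≡ 361 (mod 600)
121^16 ≡ 361^2 = 130321 ≡ 121 (mod 600)
121^32 ≡ 121^2 = 14641 ≡ 241 (mod 600)
121^64 ≡ 241^2 = 58081 ≡ 481 (mod 600)
121^128 ≡ 481^2 = 231361 ≡ 361 (mod 600)
121^256 ≡ 361^2 = 130321 ≡ 121 (mod 600)
121^512 ≡ 121^2 = 14641 ≡ 241 (mod 600)
121^605 = 121^512 * 121^64 * 121^16 * 121^8 * 121^4 * 121^1 ≡ 241 * 481 * 121 * 361 * 481 * 121 (mod 600).
Accumulate the product:
241 * 481 = 115921 ≡ 121
121 * 121 = 14641 ≡ 241
241 * 361 = 87001 ≡ 1
1 * 481 = 481
481 * 121 = 58201 ≡ 1

1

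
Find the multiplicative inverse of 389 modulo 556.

Apply the Euclidean algorithm and back-substitute:
556 = 1×389 + 167
389 = 2×167 + 55
167 = 3×55 + 2
55 = 27×2 + 1
2 = 2×1 + 0
gcd(389, 556) = 1, so the inverse exists.
Back-substitute for 1:
1 = 1×55 − 27×2
  = −27×167 + 82×55
  = 82×389 − 191×167
  = −191×556 + 273×389
So 389⁻¹ ≡ 273 (mod 556).

273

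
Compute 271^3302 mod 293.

3302 in binary is 110011100110, i.e. 3302 = 2048 + 1024 + 128 + 64 + 32 + 4 + 2.
271^1 ≡ 271 (mod 293)
271^2 ≡ 271^2 = 73441 ≡ 191 (mod 293)
271^4 ≡ 191^2 = 36481 ≡ 149 (mod 293)
271^8 ≡ 149^2 = 22201 ≡ 226 (mod 293)
271^16 ≡ 226^2 = 51076 ≡ 94 (mod 293)
271^32 ≡ 94^2 = 8836 ≡ 46 (mod 293)
271^64 ≡ 46^2 = 2116 ≡ 65 (mod 293)
271^128 ≡ 65^2 = 4225 ≡ 123 (mod 293)
271^256 ≡ 123^2 = 15129 ≡ 186 (mod 293)
271^512 ≡ 186^2 = 34596 ≡ 22 (mod 293)
271^1024 ≡ 22^2 = 484 ≡ 191 (mod 293)
271^2048 ≡ 191^2 = 36481 ≡ 149 (mod 293)
271^3302 = 271^2048 × 271^1024 × 271^128 × 271^64 × 271^32 × 271^4 × 271^2 ≡ 149 × 191 × 123 × 65 × 46 × 149 × 191 (mod 293).
Accumulate the product:
149 × 191 = 28459 ≡ 38
38 × 123 = 4674 ≡ 279
279 × 65 = 18135 ≡ 262
262 × 46 = 12052 ≡ 39
39 × 149 = 5811 ≡ 244
244 × 191 = 46604 ≡ 17

17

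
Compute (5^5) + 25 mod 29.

(5)^5 ≡ 22 (mod 29)
22 + 25 = 47 ≡ 18 (mod 29)

18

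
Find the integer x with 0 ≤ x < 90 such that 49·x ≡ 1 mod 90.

79

By the extended Euclidean algorithm:
90 = 1×49 + 41
49 = 1×41 + 8
41 = 5×8 + 1
8 = 8×1 + 0
gcd(49, 90) = 1, so the inverse exists.
Bézout: 1 = 6×90 − 11×49.
So 49⁻¹ ≡ −11 ≡ 79 (mod 90).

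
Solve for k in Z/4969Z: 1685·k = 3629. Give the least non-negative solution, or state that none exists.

gcd(1685, 4969) = 1, so a unique solution mod 4969 exists.
1685⁻¹ ≡ 3409 (mod 4969).
k ≡ 3409·3629 ≡ 3420 (mod 4969).

3420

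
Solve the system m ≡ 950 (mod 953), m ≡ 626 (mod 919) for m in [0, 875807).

455531

953⁻¹ mod 919: 953*892 ≡ 1 (mod 919), so 953⁻¹ ≡ 892.
m = 950 + 953*((626 − 950)*892 mod 919) = 950 + 953*477 = 455531.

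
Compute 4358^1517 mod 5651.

Using repeated squaring:
1517 in binary is 10111101101, i.e. 1517 = 1024 + 256 + 128 + 64 + 32 + 8 + 4 + 1.
4358^1 ≡ 4358 (mod 5651)
4358^2 ≡ 4358^2 = 18992164 ≡ 4804 (mod 5651)
4358^4 ≡ 4804^2 = 23078416 ≡ 5383 (mod 5651)
4358^8 ≡ 5383^2 = 28976689 ≡ 4012 (mod 5651)
4358^16 ≡ 4012^2 = 16096144 ≡ 2096 (mod 5651)
4358^32 ≡ 2096^2 = 4393216 ≡ 2389 (mod 5651)
4358^64 ≡ 2389^2 = 5707321 ≡ 5462 (mod 5651)
4358^128 ≡ 5462^2 = 29833444 ≡ 1815 (mod 5651)
4358^256 ≡ 1815^2 = 3294225 ≡ 5343 (mod 5651)
4358^512 ≡ 5343^2 = 28547649 ≡ 4448 (mod 5651)
4358^1024 ≡ 4448^2 = 19784704 ≡ 553 (mod 5651)
4358^1517 = 4358^1024 × 4358^256 × 4358^128 × 4358^64 × 4358^32 × 4358^8 × 4358^4 × 4358^1 ≡ 553 × 5343 × 1815 × 5462 × 2389 × 4012 × 5383 × 4358 (mod 5651).
Accumulate the product:
553 × 5343 = 2954679 ≡ 4857
4857 × 1815 = 8815455 ≡ 5546
5546 × 5462 = 30292252 ≡ 2892
2892 × 2389 = 6908988 ≡ 3466
3466 × 4012 = 13905592 ≡ 4132
4132 × 5383 = 22242556 ≡ 220
220 × 4358 = 958760 ≡ 3741

3741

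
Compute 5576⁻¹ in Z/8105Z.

Run the extended Euclidean algorithm:
8105 = 1·5576 + 2529
5576 = 2·2529 + 518
2529 = 4·518 + 457
518 = 1·457 + 61
457 = 7·61 + 30
61 = 2·30 + 1
30 = 30·1 + 0
gcd(5576, 8105) = 1, so the inverse exists.
Back-substitute for 1:
1 = 1·61 − 2·30
  = −2·457 + 15·61
  = 15·518 − 17·457
  = −17·2529 + 83·518
  = 83·5576 − 183·2529
  = −183·8105 + 266·5576
So 5576⁻¹ ≡ 266 (mod 8105).

266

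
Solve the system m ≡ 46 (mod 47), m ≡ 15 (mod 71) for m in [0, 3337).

47⁻¹ mod 71: 47×68 ≡ 1 (mod 71), so 47⁻¹ ≡ 68.
m = 46 + 47×((15 − 46)×68 mod 71) = 46 + 47×22 = 1080.
Check: 1080 mod 47 = 46, 1080 mod 71 = 15. ✓

1080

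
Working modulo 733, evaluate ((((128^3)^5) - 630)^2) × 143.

183

(128)^3 ≡ 39 (mod 733)
(39)^5 ≡ 695 (mod 733)
695 - 630 = 65
(65)^2 ≡ 560 (mod 733)
560 × 143 = 80080 ≡ 183 (mod 733)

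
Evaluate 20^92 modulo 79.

Compute successive squares:
92 in binary is 1011100, i.e. 92 = 64 + 16 + 8 + 4.
20^1 ≡ 20 (mod 79)
20^2 ≡ 20^2 = 400 ≡ 5 (mod 79)
20^4 ≡ 5^2 = 25 (mod 79)
20^8 ≡ 25^2 = 625 ≡ 72 (mod 79)
20^16 ≡ 72^2 = 5184 ≡ 49 (mod 79)
20^32 ≡ 49^2 = 2401 ≡ 31 (mod 79)
20^64 ≡ 31^2 = 961 ≡ 13 (mod 79)
20^92 = 20^64 * 20^16 * 20^8 * 20^4 ≡ 13 * 49 * 72 * 25 (mod 79).
Accumulate the product:
13 * 49 = 637 ≡ 5
5 * 72 = 360 ≡ 44
44 * 25 = 1100 ≡ 73

73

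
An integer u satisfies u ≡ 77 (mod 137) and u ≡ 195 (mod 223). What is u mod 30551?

1310

137⁻¹ mod 223: 137*70 ≡ 1 (mod 223), so 137⁻¹ ≡ 70.
u = 77 + 137*((195 − 77)*70 mod 223) = 77 + 137*9 = 1310.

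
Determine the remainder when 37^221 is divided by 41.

37

221 in binary is 11011101, i.e. 221 = 128 + 64 + 16 + 8 + 4 + 1.
37^1 ≡ 37 (mod 41)
37^2 ≡ 37^2 = 1369 ≡ 16 (mod 41)
37^4 ≡ 16^2 = 256 ≡ 10 (mod 41)
37^8 ≡ 10^2 = 100 ≡ 18 (mod 41)
37^16 ≡ 18^2 = 324 ≡ 37 (mod 41)
37^32 ≡ 37^2 = 1369 ≡ 16 (mod 41)
37^64 ≡ 16^2 = 256 ≡ 10 (mod 41)
37^128 ≡ 10^2 = 100 ≡ 18 (mod 41)
37^221 = 37^128 · 37^64 · 37^16 · 37^8 · 37^4 · 37^1 ≡ 18 · 10 · 37 · 18 · 10 · 37 (mod 41).
Accumulate the product:
18 · 10 = 180 ≡ 16
16 · 37 = 592 ≡ 18
18 · 18 = 324 ≡ 37
37 · 10 = 370 ≡ 1
1 · 37 = 37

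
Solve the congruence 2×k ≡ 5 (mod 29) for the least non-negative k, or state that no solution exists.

gcd(2, 29) = 1, so a unique solution mod 29 exists.
2⁻¹ ≡ 15 (mod 29).
k ≡ 15×5 ≡ 17 (mod 29).

17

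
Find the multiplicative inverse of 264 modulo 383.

By the extended Euclidean algorithm:
383 = 1·264 + 119
264 = 2·119 + 26
119 = 4·26 + 15
26 = 1·15 + 11
15 = 1·11 + 4
11 = 2·4 + 3
4 = 1·3 + 1
3 = 3·1 + 0
gcd(264, 383) = 1, so the inverse exists.
Bézout: 1 = 71·383 − 103·264.
So 264⁻¹ ≡ −103 ≡ 280 (mod 383).

280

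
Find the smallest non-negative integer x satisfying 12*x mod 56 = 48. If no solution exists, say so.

gcd(12, 56) = 4, and 4 | 48, so solutions exist.
Divide through by 4: 3*x = 12 (mod 14).
3⁻¹ ≡ 5 (mod 14).
x ≡ 5*12 ≡ 4 (mod 14).
The smallest non-negative solution is x = 4.

4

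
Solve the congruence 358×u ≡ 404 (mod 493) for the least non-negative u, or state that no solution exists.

gcd(358, 493) = 1, so a unique solution mod 493 exists.
358⁻¹ ≡ 409 (mod 493).
u ≡ 409×404 ≡ 81 (mod 493).

81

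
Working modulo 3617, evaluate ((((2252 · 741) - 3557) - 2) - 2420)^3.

1687

2252 · 741 = 1668732 ≡ 1295 (mod 3617)
1295 - 3557 = -2262 ≡ 1355 (mod 3617)
1355 - 2 = 1353
1353 - 2420 = -1067 ≡ 2550 (mod 3617)
(2550)^3 ≡ 1687 (mod 3617)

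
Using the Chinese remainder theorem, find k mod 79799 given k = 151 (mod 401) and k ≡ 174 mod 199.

29825

401⁻¹ mod 199: 401×133 ≡ 1 (mod 199), so 401⁻¹ ≡ 133.
k = 151 + 401×((174 − 151)×133 mod 199) = 151 + 401×74 = 29825.
Check: 29825 mod 401 = 151, 29825 mod 199 = 174. ✓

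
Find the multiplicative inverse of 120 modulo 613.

By the extended Euclidean algorithm:
613 = 5*120 + 13
120 = 9*13 + 3
13 = 4*3 + 1
3 = 3*1 + 0
gcd(120, 613) = 1, so the inverse exists.
Back-substitute for 1:
1 = 1*13 − 4*3
  = −4*120 + 37*13
  = 37*613 − 189*120
So 120⁻¹ ≡ −189 ≡ 424 (mod 613).

424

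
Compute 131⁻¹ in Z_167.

Apply the Euclidean algorithm and back-substitute:
167 = 1×131 + 36
131 = 3×36 + 23
36 = 1×23 + 13
23 = 1×13 + 10
13 = 1×10 + 3
10 = 3×3 + 1
3 = 3×1 + 0
gcd(131, 167) = 1, so the inverse exists.
Bézout: 1 = −40×167 + 51×131.
So 131⁻¹ ≡ 51 (mod 167).

51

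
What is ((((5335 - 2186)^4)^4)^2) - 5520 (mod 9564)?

5335 - 2186 = 3149
(3149)^4 ≡ 5329 (mod 9564)
(5329)^4 ≡ 3961 (mod 9564)
(3961)^2 ≡ 4561 (mod 9564)
4561 - 5520 = -959 ≡ 8605 (mod 9564)

8605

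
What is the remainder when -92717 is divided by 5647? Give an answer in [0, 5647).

-92717 = -17·5647 + 3282, so -92717 ≡ 3282 (mod 5647).

3282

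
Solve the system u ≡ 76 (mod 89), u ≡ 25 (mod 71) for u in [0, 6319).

89⁻¹ mod 71: 89×4 ≡ 1 (mod 71), so 89⁻¹ ≡ 4.
u = 76 + 89×((25 − 76)×4 mod 71) = 76 + 89×9 = 877.

877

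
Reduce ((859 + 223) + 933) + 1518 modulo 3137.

859 + 223 = 1082
1082 + 933 = 2015
2015 + 1518 = 3533 ≡ 396 (mod 3137)

396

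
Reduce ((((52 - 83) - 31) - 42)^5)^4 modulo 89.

22

52 - 83 = -31 ≡ 58 (mod 89)
58 - 31 = 27
27 - 42 = -15 ≡ 74 (mod 89)
(74)^5 ≡ 62 (mod 89)
(62)^4 ≡ 22 (mod 89)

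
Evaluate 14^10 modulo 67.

14^1 ≡ 14 (mod 67)
14^2 ≡ 14^2 = 196 ≡ 62 (mod 67)
14^4 ≡ 62^2 = 3844 ≡ 25 (mod 67)
14^8 ≡ 25^2 = 625 ≡ 22 (mod 67)
14^10 = 14^8 * 14^2 ≡ 22 * 62 (mod 67).
22 * 62 = 1364 ≡ 24 (mod 67).

24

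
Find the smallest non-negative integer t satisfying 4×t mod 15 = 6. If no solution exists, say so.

9

gcd(4, 15) = 1, so a unique solution mod 15 exists.
4⁻¹ ≡ 4 (mod 15).
t ≡ 4×6 ≡ 9 (mod 15).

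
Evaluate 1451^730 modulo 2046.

397

730 in binary is 1011011010, i.e. 730 = 512 + 128 + 64 + 16 + 8 + 2.
1451^1 ≡ 1451 (mod 2046)
1451^2 ≡ 1451^2 = 2105401 ≡ 67 (mod 2046)
1451^4 ≡ 67^2 = 4489 ≡ 397 (mod 2046)
1451^8 ≡ 397^2 = 157609 ≡ 67 (mod 2046)
1451^16 ≡ 67^2 = 4489 ≡ 397 (mod 2046)
1451^32 ≡ 397^2 = 157609 ≡ 67 (mod 2046)
1451^64 ≡ 67^2 = 4489 ≡ 397 (mod 2046)
1451^128 ≡ 397^2 = 157609 ≡ 67 (mod 2046)
1451^256 ≡ 67^2 = 4489 ≡ 397 (mod 2046)
1451^512 ≡ 397^2 = 157609 ≡ 67 (mod 2046)
1451^730 = 1451^512 * 1451^128 * 1451^64 * 1451^16 * 1451^8 * 1451^2 ≡ 67 * 67 * 397 * 397 * 67 * 67 (mod 2046).
Accumulate the product:
67 * 67 = 4489 ≡ 397
397 * 397 = 157609 ≡ 67
67 * 397 = 26599 ≡ 1
1 * 67 = 67
67 * 67 = 4489 ≡ 397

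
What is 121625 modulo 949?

153

121625 = 128·949 + 153, so 121625 ≡ 153 (mod 949).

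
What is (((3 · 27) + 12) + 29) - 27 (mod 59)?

3 · 27 = 81 ≡ 22 (mod 59)
22 + 12 = 34
34 + 29 = 63 ≡ 4 (mod 59)
4 - 27 = -23 ≡ 36 (mod 59)

36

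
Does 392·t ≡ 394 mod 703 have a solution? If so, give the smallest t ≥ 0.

435

gcd(392, 703) = 1, so a unique solution mod 703 exists.
392⁻¹ ≡ 217 (mod 703).
t ≡ 217·394 ≡ 435 (mod 703).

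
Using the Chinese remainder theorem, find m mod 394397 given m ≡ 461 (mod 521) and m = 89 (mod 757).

521⁻¹ mod 757: 521*170 ≡ 1 (mod 757), so 521⁻¹ ≡ 170.
m = 461 + 521*((89 − 461)*170 mod 757) = 461 + 521*348 = 181769.
Check: 181769 mod 521 = 461, 181769 mod 757 = 89. ✓

181769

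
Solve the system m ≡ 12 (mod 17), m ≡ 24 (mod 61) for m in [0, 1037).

573

17⁻¹ mod 61: 17·18 ≡ 1 (mod 61), so 17⁻¹ ≡ 18.
m = 12 + 17·((24 − 12)·18 mod 61) = 12 + 17·33 = 573.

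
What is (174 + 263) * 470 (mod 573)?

174 + 263 = 437
437 * 470 = 205390 ≡ 256 (mod 573)

256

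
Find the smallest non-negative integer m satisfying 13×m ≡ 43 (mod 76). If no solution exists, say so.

gcd(13, 76) = 1, so a unique solution mod 76 exists.
13⁻¹ ≡ 41 (mod 76).
m ≡ 41×43 ≡ 15 (mod 76).

15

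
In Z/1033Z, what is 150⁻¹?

365

By the extended Euclidean algorithm:
1033 = 6*150 + 133
150 = 1*133 + 17
133 = 7*17 + 14
17 = 1*14 + 3
14 = 4*3 + 2
3 = 1*2 + 1
2 = 2*1 + 0
gcd(150, 1033) = 1, so the inverse exists.
Back-substitute for 1:
1 = 1*3 − 1*2
  = −1*14 + 5*3
  = 5*17 − 6*14
  = −6*133 + 47*17
  = 47*150 − 53*133
  = −53*1033 + 365*150
So 150⁻¹ ≡ 365 (mod 1033).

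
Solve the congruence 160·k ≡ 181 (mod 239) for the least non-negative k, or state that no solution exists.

gcd(160, 239) = 1, so a unique solution mod 239 exists.
160⁻¹ ≡ 121 (mod 239).
k ≡ 121·181 ≡ 152 (mod 239).

152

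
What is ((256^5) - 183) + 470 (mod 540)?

(256)^5 ≡ 16 (mod 540)
16 - 183 = -167 ≡ 373 (mod 540)
373 + 470 = 843 ≡ 303 (mod 540)

303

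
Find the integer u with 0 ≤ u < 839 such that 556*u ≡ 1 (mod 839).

587

By the extended Euclidean algorithm:
839 = 1×556 + 283
556 = 1×283 + 273
283 = 1×273 + 10
273 = 27×10 + 3
10 = 3×3 + 1
3 = 3×1 + 0
gcd(556, 839) = 1, so the inverse exists.
Back-substitute for 1:
1 = 1×10 − 3×3
  = −3×273 + 82×10
  = 82×283 − 85×273
  = −85×556 + 167×283
  = 167×839 − 252×556
So 556⁻¹ ≡ −252 ≡ 587 (mod 839).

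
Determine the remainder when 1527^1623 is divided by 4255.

2073

1623 in binary is 11001010111, i.e. 1623 = 1024 + 512 + 64 + 16 + 4 + 2 + 1.
1527^1 ≡ 1527 (mod 4255)
1527^2 ≡ 1527^2 = 2331729 ≡ 4244 (mod 4255)
1527^4 ≡ 4244^2 = 18011536 ≡ 121 (mod 4255)
1527^8 ≡ 121^2 = 14641 ≡ 1876 (mod 4255)
1527^16 ≡ 1876^2 = 3519376 ≡ 491 (mod 4255)
1527^32 ≡ 491^2 = 241081 ≡ 2801 (mod 4255)
1527^64 ≡ 2801^2 = 7845601 ≡ 3636 (mod 4255)
1527^128 ≡ 3636^2 = 13220496 ≡ 211 (mod 4255)
1527^256 ≡ 211^2 = 44521 ≡ 1971 (mod 4255)
1527^512 ≡ 1971^2 = 3884841 ≡ 26 (mod 4255)
1527^1024 ≡ 26^2 = 676 (mod 4255)
1527^1623 = 1527^1024 * 1527^512 * 1527^64 * 1527^16 * 1527^4 * 1527^2 * 1527^1 ≡ 676 * 26 * 3636 * 491 * 121 * 4244 * 1527 (mod 4255).
Accumulate the product:
676 * 26 = 17576 ≡ 556
556 * 3636 = 2021616 ≡ 491
491 * 491 = 241081 ≡ 2801
2801 * 121 = 338921 ≡ 2776
2776 * 4244 = 11781344 ≡ 3504
3504 * 1527 = 5350608 ≡ 2073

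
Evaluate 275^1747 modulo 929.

1747 in binary is 11011010011, i.e. 1747 = 1024 + 512 + 128 + 64 + 16 + 2 + 1.
275^1 ≡ 275 (mod 929)
275^2 ≡ 275^2 = 75625 ≡ 376 (mod 929)
275^4 ≡ 376^2 = 141376 ≡ 168 (mod 929)
275^8 ≡ 168^2 = 28224 ≡ 354 (mod 929)
275^16 ≡ 354^2 = 125316 ≡ 830 (mod 929)
275^32 ≡ 830^2 = 688900 ≡ 511 (mod 929)
275^64 ≡ 511^2 = 261121 ≡ 72 (mod 929)
275^128 ≡ 72^2 = 5184 ≡ 539 (mod 929)
275^256 ≡ 539^2 = 290521 ≡ 673 (mod 929)
275^512 ≡ 673^2 = 452929 ≡ 506 (mod 929)
275^1024 ≡ 506^2 = 256036 ≡ 561 (mod 929)
275^1747 = 275^1024 × 275^512 × 275^128 × 275^64 × 275^16 × 275^2 × 275^1 ≡ 561 × 506 × 539 × 72 × 830 × 376 × 275 (mod 929).
Accumulate the product:
561 × 506 = 283866 ≡ 521
521 × 539 = 280819 ≡ 261
261 × 72 = 18792 ≡ 212
212 × 830 = 175960 ≡ 379
379 × 376 = 142504 ≡ 367
367 × 275 = 100925 ≡ 593

593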